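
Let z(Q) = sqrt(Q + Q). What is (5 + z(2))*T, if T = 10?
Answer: 70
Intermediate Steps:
z(Q) = sqrt(2)*sqrt(Q) (z(Q) = sqrt(2*Q) = sqrt(2)*sqrt(Q))
(5 + z(2))*T = (5 + sqrt(2)*sqrt(2))*10 = (5 + 2)*10 = 7*10 = 70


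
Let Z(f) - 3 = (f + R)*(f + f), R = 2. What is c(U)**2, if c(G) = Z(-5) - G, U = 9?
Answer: 576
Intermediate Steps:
Z(f) = 3 + 2*f*(2 + f) (Z(f) = 3 + (f + 2)*(f + f) = 3 + (2 + f)*(2*f) = 3 + 2*f*(2 + f))
c(G) = 33 - G (c(G) = (3 + 2*(-5)**2 + 4*(-5)) - G = (3 + 2*25 - 20) - G = (3 + 50 - 20) - G = 33 - G)
c(U)**2 = (33 - 1*9)**2 = (33 - 9)**2 = 24**2 = 576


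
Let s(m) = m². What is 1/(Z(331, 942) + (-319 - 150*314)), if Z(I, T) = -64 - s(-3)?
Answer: -1/47492 ≈ -2.1056e-5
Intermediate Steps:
Z(I, T) = -73 (Z(I, T) = -64 - 1*(-3)² = -64 - 1*9 = -64 - 9 = -73)
1/(Z(331, 942) + (-319 - 150*314)) = 1/(-73 + (-319 - 150*314)) = 1/(-73 + (-319 - 47100)) = 1/(-73 - 47419) = 1/(-47492) = -1/47492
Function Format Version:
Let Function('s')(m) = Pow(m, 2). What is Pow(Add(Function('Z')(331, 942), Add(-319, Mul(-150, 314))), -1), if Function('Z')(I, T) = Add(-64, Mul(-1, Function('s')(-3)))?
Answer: Rational(-1, 47492) ≈ -2.1056e-5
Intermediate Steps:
Function('Z')(I, T) = -73 (Function('Z')(I, T) = Add(-64, Mul(-1, Pow(-3, 2))) = Add(-64, Mul(-1, 9)) = Add(-64, -9) = -73)
Pow(Add(Function('Z')(331, 942), Add(-319, Mul(-150, 314))), -1) = Pow(Add(-73, Add(-319, Mul(-150, 314))), -1) = Pow(Add(-73, Add(-319, -47100)), -1) = Pow(Add(-73, -47419), -1) = Pow(-47492, -1) = Rational(-1, 47492)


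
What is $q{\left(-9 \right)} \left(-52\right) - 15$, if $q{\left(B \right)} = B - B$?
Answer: $-15$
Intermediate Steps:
$q{\left(B \right)} = 0$
$q{\left(-9 \right)} \left(-52\right) - 15 = 0 \left(-52\right) - 15 = 0 - 15 = -15$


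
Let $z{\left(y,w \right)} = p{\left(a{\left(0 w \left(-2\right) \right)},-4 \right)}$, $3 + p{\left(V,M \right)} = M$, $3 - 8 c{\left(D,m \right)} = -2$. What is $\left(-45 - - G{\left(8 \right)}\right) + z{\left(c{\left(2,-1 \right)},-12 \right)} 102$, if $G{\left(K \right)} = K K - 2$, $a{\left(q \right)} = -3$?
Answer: $-697$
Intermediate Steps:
$c{\left(D,m \right)} = \frac{5}{8}$ ($c{\left(D,m \right)} = \frac{3}{8} - - \frac{1}{4} = \frac{3}{8} + \frac{1}{4} = \frac{5}{8}$)
$G{\left(K \right)} = -2 + K^{2}$ ($G{\left(K \right)} = K^{2} - 2 = -2 + K^{2}$)
$p{\left(V,M \right)} = -3 + M$
$z{\left(y,w \right)} = -7$ ($z{\left(y,w \right)} = -3 - 4 = -7$)
$\left(-45 - - G{\left(8 \right)}\right) + z{\left(c{\left(2,-1 \right)},-12 \right)} 102 = \left(-45 - - (-2 + 8^{2})\right) - 714 = \left(-45 - - (-2 + 64)\right) - 714 = \left(-45 - \left(-1\right) 62\right) - 714 = \left(-45 - -62\right) - 714 = \left(-45 + 62\right) - 714 = 17 - 714 = -697$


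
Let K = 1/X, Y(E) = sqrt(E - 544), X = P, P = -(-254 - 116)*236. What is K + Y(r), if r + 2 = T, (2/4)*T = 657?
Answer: 1/87320 + 16*sqrt(3) ≈ 27.713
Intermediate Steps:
T = 1314 (T = 2*657 = 1314)
r = 1312 (r = -2 + 1314 = 1312)
P = 87320 (P = -(-370)*236 = -1*(-87320) = 87320)
X = 87320
Y(E) = sqrt(-544 + E)
K = 1/87320 ≈ 1.1452e-5
K + Y(r) = 1/87320 + sqrt(-544 + 1312) = 1/87320 + sqrt(768) = 1/87320 + 16*sqrt(3)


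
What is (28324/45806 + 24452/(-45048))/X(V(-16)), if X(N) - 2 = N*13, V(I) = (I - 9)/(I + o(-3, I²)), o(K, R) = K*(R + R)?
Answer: 15121450280/442227133197 ≈ 0.034194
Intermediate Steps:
o(K, R) = 2*K*R (o(K, R) = K*(2*R) = 2*K*R)
V(I) = (-9 + I)/(I - 6*I²) (V(I) = (I - 9)/(I + 2*(-3)*I²) = (-9 + I)/(I - 6*I²))
X(N) = 2 + 13*N (X(N) = 2 + N*13 = 2 + 13*N)
(28324/45806 + 24452/(-45048))/X(V(-16)) = (28324/45806 + 24452/(-45048))/(2 + 13*((9 - 1*(-16))/((-16)*(-1 + 6*(-16))))) = (28324*(1/45806) + 24452*(-1/45048))/(2 + 13*(-(9 + 16)/(16*(-1 - 96)))) = (14162/22903 - 6113/11262)/(2 + 13*(-1/16*25/(-97))) = 19486405/(257933586*(2 + 13*(-1/16*(-1/97)*25))) = 19486405/(257933586*(2 + 13*(25/1552))) = 19486405/(257933586*(2 + 325/1552)) = 19486405/(257933586*(3429/1552)) = (19486405/257933586)*(1552/3429) = 15121450280/442227133197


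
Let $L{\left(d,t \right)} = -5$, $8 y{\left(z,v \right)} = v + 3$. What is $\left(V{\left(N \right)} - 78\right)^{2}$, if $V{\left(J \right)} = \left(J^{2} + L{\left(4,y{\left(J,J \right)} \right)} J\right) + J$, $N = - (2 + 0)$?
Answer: $4356$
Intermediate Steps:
$y{\left(z,v \right)} = \frac{3}{8} + \frac{v}{8}$ ($y{\left(z,v \right)} = \frac{v + 3}{8} = \frac{3 + v}{8} = \frac{3}{8} + \frac{v}{8}$)
$N = -2$ ($N = \left(-1\right) 2 = -2$)
$V{\left(J \right)} = J^{2} - 4 J$ ($V{\left(J \right)} = \left(J^{2} - 5 J\right) + J = J^{2} - 4 J$)
$\left(V{\left(N \right)} - 78\right)^{2} = \left(- 2 \left(-4 - 2\right) - 78\right)^{2} = \left(\left(-2\right) \left(-6\right) - 78\right)^{2} = \left(12 - 78\right)^{2} = \left(-66\right)^{2} = 4356$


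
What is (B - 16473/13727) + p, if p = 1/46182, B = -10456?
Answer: -6629240665543/633940314 ≈ -10457.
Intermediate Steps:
p = 1/46182 ≈ 2.1653e-5
(B - 16473/13727) + p = (-10456 - 16473/13727) + 1/46182 = -143545985/13727 + 1/46182 = -6629240665543/633940314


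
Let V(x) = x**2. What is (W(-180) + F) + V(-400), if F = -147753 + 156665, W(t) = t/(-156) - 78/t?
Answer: 65876299/390 ≈ 1.6891e+5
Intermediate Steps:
W(t) = -78/t - t/156 (W(t) = t*(-1/156) - 78/t = -t/156 - 78/t = -78/t - t/156)
F = 8912
(W(-180) + F) + V(-400) = ((-78/(-180) - 1/156*(-180)) + 8912) + (-400)**2 = ((-78*(-1/180) + 15/13) + 8912) + 160000 = ((13/30 + 15/13) + 8912) + 160000 = (619/390 + 8912) + 160000 = 3476299/390 + 160000 = 65876299/390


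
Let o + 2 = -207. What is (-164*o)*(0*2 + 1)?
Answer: 34276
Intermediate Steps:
o = -209 (o = -2 - 207 = -209)
(-164*o)*(0*2 + 1) = (-164*(-209))*(0*2 + 1) = 34276*(0 + 1) = 34276*1 = 34276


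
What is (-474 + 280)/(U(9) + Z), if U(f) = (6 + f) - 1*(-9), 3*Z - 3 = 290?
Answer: -582/365 ≈ -1.5945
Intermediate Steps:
Z = 293/3 (Z = 1 + (⅓)*290 = 1 + 290/3 = 293/3 ≈ 97.667)
U(f) = 15 + f (U(f) = (6 + f) + 9 = 15 + f)
(-474 + 280)/(U(9) + Z) = (-474 + 280)/((15 + 9) + 293/3) = -194/(24 + 293/3) = -194/365/3 = -194*3/365 = -582/365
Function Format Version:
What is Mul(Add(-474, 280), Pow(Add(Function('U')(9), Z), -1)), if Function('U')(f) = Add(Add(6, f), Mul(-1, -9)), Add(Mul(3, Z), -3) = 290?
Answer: Rational(-582, 365) ≈ -1.5945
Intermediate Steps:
Z = Rational(293, 3) (Z = Add(1, Mul(Rational(1, 3), 290)) = Add(1, Rational(290, 3)) = Rational(293, 3) ≈ 97.667)
Function('U')(f) = Add(15, f) (Function('U')(f) = Add(Add(6, f), 9) = Add(15, f))
Mul(Add(-474, 280), Pow(Add(Function('U')(9), Z), -1)) = Mul(Add(-474, 280), Pow(Add(Add(15, 9), Rational(293, 3)), -1)) = Mul(-194, Pow(Add(24, Rational(293, 3)), -1)) = Mul(-194, Pow(Rational(365, 3), -1)) = Mul(-194, Rational(3, 365)) = Rational(-582, 365)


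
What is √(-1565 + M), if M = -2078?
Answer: I*√3643 ≈ 60.357*I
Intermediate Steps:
√(-1565 + M) = √(-1565 - 2078) = √(-3643) = I*√3643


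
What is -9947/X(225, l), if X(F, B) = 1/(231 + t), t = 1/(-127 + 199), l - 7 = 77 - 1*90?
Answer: -165448451/72 ≈ -2.2979e+6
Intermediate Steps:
l = -6 (l = 7 + (77 - 1*90) = 7 + (77 - 90) = 7 - 13 = -6)
t = 1/72 ≈ 0.013889
X(F, B) = 72/16633 (X(F, B) = 1/(231 + 1/72) = 1/(16633/72) = 72/16633)
-9947/X(225, l) = -9947/72/16633 = -9947*16633/72 = -165448451/72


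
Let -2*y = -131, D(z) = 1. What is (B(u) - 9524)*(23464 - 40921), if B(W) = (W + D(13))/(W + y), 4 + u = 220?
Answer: 93597067146/563 ≈ 1.6625e+8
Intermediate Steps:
u = 216 (u = -4 + 220 = 216)
y = 131/2 (y = -½*(-131) = 131/2 ≈ 65.500)
B(W) = (1 + W)/(131/2 + W) (B(W) = (W + 1)/(W + 131/2) = (1 + W)/(131/2 + W))
(B(u) - 9524)*(23464 - 40921) = (2*(1 + 216)/(131 + 2*216) - 9524)*(23464 - 40921) = (2*217/(131 + 432) - 9524)*(-17457) = (2*217/563 - 9524)*(-17457) = (2*(1/563)*217 - 9524)*(-17457) = (434/563 - 9524)*(-17457) = -5361578/563*(-17457) = 93597067146/563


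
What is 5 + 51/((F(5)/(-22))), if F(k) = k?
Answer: -1097/5 ≈ -219.40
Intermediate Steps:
5 + 51/((F(5)/(-22))) = 5 + 51/((5/(-22))) = 5 + 51/((5*(-1/22))) = 5 + 51/(-5/22) = 5 + 51*(-22/5) = 5 - 1122/5 = -1097/5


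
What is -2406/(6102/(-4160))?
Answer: 1668160/1017 ≈ 1640.3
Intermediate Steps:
-2406/(6102/(-4160)) = -2406/(6102*(-1/4160)) = -2406/(-3051/2080) = -2406*(-2080/3051) = 1668160/1017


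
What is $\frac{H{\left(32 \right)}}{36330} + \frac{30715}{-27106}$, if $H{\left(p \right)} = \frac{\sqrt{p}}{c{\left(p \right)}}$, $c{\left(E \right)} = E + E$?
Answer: $- \frac{30715}{27106} + \frac{\sqrt{2}}{581280} \approx -1.1331$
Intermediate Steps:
$c{\left(E \right)} = 2 E$
$H{\left(p \right)} = \frac{1}{2 \sqrt{p}}$ ($H{\left(p \right)} = \frac{\sqrt{p}}{2 p} = \frac{1}{2 p} \sqrt{p} = \frac{1}{2 \sqrt{p}}$)
$\frac{H{\left(32 \right)}}{36330} + \frac{30715}{-27106} = \frac{\frac{1}{2} \frac{1}{\sqrt{32}}}{36330} + \frac{30715}{-27106} = \frac{\frac{1}{8} \sqrt{2}}{2} \cdot \frac{1}{36330} + 30715 \left(- \frac{1}{27106}\right) = \frac{\sqrt{2}}{16} \cdot \frac{1}{36330} - \frac{30715}{27106} = \frac{\sqrt{2}}{581280} - \frac{30715}{27106} = - \frac{30715}{27106} + \frac{\sqrt{2}}{581280}$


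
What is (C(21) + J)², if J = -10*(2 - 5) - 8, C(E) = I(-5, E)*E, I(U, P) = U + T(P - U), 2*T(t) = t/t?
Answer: 21025/4 ≈ 5256.3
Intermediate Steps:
T(t) = ½ (T(t) = (t/t)/2 = (½)*1 = ½)
I(U, P) = ½ + U (I(U, P) = U + ½ = ½ + U)
C(E) = -9*E/2 (C(E) = (½ - 5)*E = -9*E/2)
J = 22 (J = -10*(-3) - 8 = 30 - 8 = 22)
(C(21) + J)² = (-9/2*21 + 22)² = (-189/2 + 22)² = (-145/2)² = 21025/4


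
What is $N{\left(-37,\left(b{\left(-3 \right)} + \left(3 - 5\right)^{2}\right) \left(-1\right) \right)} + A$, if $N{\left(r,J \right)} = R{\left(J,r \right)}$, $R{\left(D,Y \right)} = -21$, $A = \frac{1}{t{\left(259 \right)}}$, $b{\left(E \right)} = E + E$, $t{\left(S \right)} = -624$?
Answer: $- \frac{13105}{624} \approx -21.002$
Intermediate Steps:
$b{\left(E \right)} = 2 E$
$A = - \frac{1}{624}$ ($A = \frac{1}{-624} = - \frac{1}{624} \approx -0.0016026$)
$N{\left(r,J \right)} = -21$
$N{\left(-37,\left(b{\left(-3 \right)} + \left(3 - 5\right)^{2}\right) \left(-1\right) \right)} + A = -21 - \frac{1}{624} = - \frac{13105}{624}$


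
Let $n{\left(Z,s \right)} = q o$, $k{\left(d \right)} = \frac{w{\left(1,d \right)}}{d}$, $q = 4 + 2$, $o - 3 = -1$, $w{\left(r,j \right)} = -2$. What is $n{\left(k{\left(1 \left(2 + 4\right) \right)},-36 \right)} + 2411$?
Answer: $2423$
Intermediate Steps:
$o = 2$ ($o = 3 - 1 = 2$)
$q = 6$
$k{\left(d \right)} = - \frac{2}{d}$
$n{\left(Z,s \right)} = 12$ ($n{\left(Z,s \right)} = 6 \cdot 2 = 12$)
$n{\left(k{\left(1 \left(2 + 4\right) \right)},-36 \right)} + 2411 = 12 + 2411 = 2423$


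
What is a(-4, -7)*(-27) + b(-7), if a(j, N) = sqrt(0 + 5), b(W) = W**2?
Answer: 49 - 27*sqrt(5) ≈ -11.374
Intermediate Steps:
a(j, N) = sqrt(5)
a(-4, -7)*(-27) + b(-7) = sqrt(5)*(-27) + (-7)**2 = -27*sqrt(5) + 49 = 49 - 27*sqrt(5)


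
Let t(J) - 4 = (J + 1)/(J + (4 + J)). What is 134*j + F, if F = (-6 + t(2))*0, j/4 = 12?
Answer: 6432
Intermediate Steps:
t(J) = 4 + (1 + J)/(4 + 2*J) (t(J) = 4 + (J + 1)/(J + (4 + J)) = 4 + (1 + J)/(4 + 2*J))
j = 48 (j = 4*12 = 48)
F = 0 (F = (-6 + (17 + 9*2)/(2*(2 + 2)))*0 = (-6 + (1/2)*(17 + 18)/4)*0 = (-6 + (1/2)*(1/4)*35)*0 = (-6 + 35/8)*0 = -13/8*0 = 0)
134*j + F = 134*48 + 0 = 6432 + 0 = 6432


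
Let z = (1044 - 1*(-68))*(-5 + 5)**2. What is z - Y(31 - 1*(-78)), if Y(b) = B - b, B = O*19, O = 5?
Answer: 14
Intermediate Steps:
B = 95 (B = 5*19 = 95)
Y(b) = 95 - b
z = 0 (z = (1044 + 68)*0**2 = 1112*0 = 0)
z - Y(31 - 1*(-78)) = 0 - (95 - (31 - 1*(-78))) = 0 - (95 - (31 + 78)) = 0 - (95 - 1*109) = 0 - (95 - 109) = 0 - 1*(-14) = 0 + 14 = 14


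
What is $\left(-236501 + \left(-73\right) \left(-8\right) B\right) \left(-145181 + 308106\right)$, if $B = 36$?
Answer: $-35106590225$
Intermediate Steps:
$\left(-236501 + \left(-73\right) \left(-8\right) B\right) \left(-145181 + 308106\right) = \left(-236501 + \left(-73\right) \left(-8\right) 36\right) \left(-145181 + 308106\right) = \left(-236501 + 584 \cdot 36\right) 162925 = \left(-236501 + 21024\right) 162925 = \left(-215477\right) 162925 = -35106590225$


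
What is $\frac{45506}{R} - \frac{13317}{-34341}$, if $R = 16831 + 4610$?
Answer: $\frac{616083781}{245435127} \approx 2.5102$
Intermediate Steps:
$R = 21441$
$\frac{45506}{R} - \frac{13317}{-34341} = \frac{45506}{21441} - \frac{13317}{-34341} = 45506 \cdot \frac{1}{21441} - - \frac{4439}{11447} = \frac{45506}{21441} + \frac{4439}{11447} = \frac{616083781}{245435127}$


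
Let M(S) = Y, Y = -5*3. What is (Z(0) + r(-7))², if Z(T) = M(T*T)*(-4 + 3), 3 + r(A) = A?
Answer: 25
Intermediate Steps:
Y = -15
M(S) = -15
r(A) = -3 + A
Z(T) = 15 (Z(T) = -15*(-4 + 3) = -15*(-1) = 15)
(Z(0) + r(-7))² = (15 + (-3 - 7))² = (15 - 10)² = 5² = 25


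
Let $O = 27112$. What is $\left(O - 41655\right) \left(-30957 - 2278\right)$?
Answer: $483336605$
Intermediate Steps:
$\left(O - 41655\right) \left(-30957 - 2278\right) = \left(27112 - 41655\right) \left(-30957 - 2278\right) = \left(-14543\right) \left(-33235\right) = 483336605$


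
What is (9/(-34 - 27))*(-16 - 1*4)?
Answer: 180/61 ≈ 2.9508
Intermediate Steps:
(9/(-34 - 27))*(-16 - 1*4) = (9/(-61))*(-16 - 4) = (9*(-1/61))*(-20) = -9/61*(-20) = 180/61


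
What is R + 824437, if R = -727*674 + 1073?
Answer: 335512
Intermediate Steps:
R = -488925 (R = -489998 + 1073 = -488925)
R + 824437 = -488925 + 824437 = 335512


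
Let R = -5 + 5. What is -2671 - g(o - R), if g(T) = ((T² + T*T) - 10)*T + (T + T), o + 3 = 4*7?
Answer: -33721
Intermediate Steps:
o = 25 (o = -3 + 4*7 = -3 + 28 = 25)
R = 0
g(T) = 2*T + T*(-10 + 2*T²) (g(T) = ((T² + T²) - 10)*T + 2*T = (2*T² - 10)*T + 2*T = (-10 + 2*T²)*T + 2*T = T*(-10 + 2*T²) + 2*T = 2*T + T*(-10 + 2*T²))
-2671 - g(o - R) = -2671 - 2*(25 - 1*0)*(-4 + (25 - 1*0)²) = -2671 - 2*(25 + 0)*(-4 + (25 + 0)²) = -2671 - 2*25*(-4 + 25²) = -2671 - 2*25*(-4 + 625) = -2671 - 2*25*621 = -2671 - 1*31050 = -2671 - 31050 = -33721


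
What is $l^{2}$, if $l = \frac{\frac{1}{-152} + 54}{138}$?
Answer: $\frac{67354849}{439992576} \approx 0.15308$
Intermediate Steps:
$l = \frac{8207}{20976}$ ($l = \left(- \frac{1}{152} + 54\right) \frac{1}{138} = \frac{8207}{152} \cdot \frac{1}{138} = \frac{8207}{20976} \approx 0.39126$)
$l^{2} = \left(\frac{8207}{20976}\right)^{2} = \frac{67354849}{439992576}$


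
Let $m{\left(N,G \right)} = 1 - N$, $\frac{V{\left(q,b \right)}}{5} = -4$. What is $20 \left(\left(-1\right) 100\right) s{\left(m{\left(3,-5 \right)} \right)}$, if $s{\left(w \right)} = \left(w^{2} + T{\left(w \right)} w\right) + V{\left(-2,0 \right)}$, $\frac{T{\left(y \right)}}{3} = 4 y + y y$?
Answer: $-16000$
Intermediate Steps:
$V{\left(q,b \right)} = -20$ ($V{\left(q,b \right)} = 5 \left(-4\right) = -20$)
$T{\left(y \right)} = 3 y^{2} + 12 y$ ($T{\left(y \right)} = 3 \left(4 y + y y\right) = 3 \left(4 y + y^{2}\right) = 3 \left(y^{2} + 4 y\right) = 3 y^{2} + 12 y$)
$s{\left(w \right)} = -20 + w^{2} + 3 w^{2} \left(4 + w\right)$ ($s{\left(w \right)} = \left(w^{2} + 3 w \left(4 + w\right) w\right) - 20 = \left(w^{2} + 3 w^{2} \left(4 + w\right)\right) - 20 = -20 + w^{2} + 3 w^{2} \left(4 + w\right)$)
$20 \left(\left(-1\right) 100\right) s{\left(m{\left(3,-5 \right)} \right)} = 20 \left(\left(-1\right) 100\right) \left(-20 + 3 \left(1 - 3\right)^{3} + 13 \left(1 - 3\right)^{2}\right) = 20 \left(-100\right) \left(-20 + 3 \left(1 - 3\right)^{3} + 13 \left(1 - 3\right)^{2}\right) = - 2000 \left(-20 + 3 \left(-2\right)^{3} + 13 \left(-2\right)^{2}\right) = - 2000 \left(-20 + 3 \left(-8\right) + 13 \cdot 4\right) = - 2000 \left(-20 - 24 + 52\right) = \left(-2000\right) 8 = -16000$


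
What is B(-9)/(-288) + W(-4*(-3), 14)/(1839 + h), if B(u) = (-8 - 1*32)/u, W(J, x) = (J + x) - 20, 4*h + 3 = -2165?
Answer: -4541/420228 ≈ -0.010806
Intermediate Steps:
h = -542 (h = -3/4 + (1/4)*(-2165) = -3/4 - 2165/4 = -542)
W(J, x) = -20 + J + x
B(u) = -40/u (B(u) = (-8 - 32)/u = -40/u)
B(-9)/(-288) + W(-4*(-3), 14)/(1839 + h) = -40/(-9)/(-288) + (-20 - 4*(-3) + 14)/(1839 - 542) = -40*(-1/9)*(-1/288) + (-20 + 12 + 14)/1297 = (40/9)*(-1/288) + 6*(1/1297) = -5/324 + 6/1297 = -4541/420228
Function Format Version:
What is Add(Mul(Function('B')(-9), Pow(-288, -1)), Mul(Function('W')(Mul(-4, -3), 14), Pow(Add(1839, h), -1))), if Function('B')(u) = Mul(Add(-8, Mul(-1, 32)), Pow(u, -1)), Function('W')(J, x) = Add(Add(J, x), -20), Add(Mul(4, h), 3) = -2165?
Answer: Rational(-4541, 420228) ≈ -0.010806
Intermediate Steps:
h = -542 (h = Add(Rational(-3, 4), Mul(Rational(1, 4), -2165)) = Add(Rational(-3, 4), Rational(-2165, 4)) = -542)
Function('W')(J, x) = Add(-20, J, x)
Function('B')(u) = Mul(-40, Pow(u, -1)) (Function('B')(u) = Mul(Add(-8, -32), Pow(u, -1)) = Mul(-40, Pow(u, -1)))
Add(Mul(Function('B')(-9), Pow(-288, -1)), Mul(Function('W')(Mul(-4, -3), 14), Pow(Add(1839, h), -1))) = Add(Mul(Mul(-40, Pow(-9, -1)), Pow(-288, -1)), Mul(Add(-20, Mul(-4, -3), 14), Pow(Add(1839, -542), -1))) = Add(Mul(Mul(-40, Rational(-1, 9)), Rational(-1, 288)), Mul(Add(-20, 12, 14), Pow(1297, -1))) = Add(Mul(Rational(40, 9), Rational(-1, 288)), Mul(6, Rational(1, 1297))) = Add(Rational(-5, 324), Rational(6, 1297)) = Rational(-4541, 420228)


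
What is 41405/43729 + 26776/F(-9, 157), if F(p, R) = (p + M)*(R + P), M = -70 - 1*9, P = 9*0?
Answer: -10693504/10788569 ≈ -0.99119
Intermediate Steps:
P = 0
M = -79 (M = -70 - 9 = -79)
F(p, R) = R*(-79 + p) (F(p, R) = (p - 79)*(R + 0) = (-79 + p)*R = R*(-79 + p))
41405/43729 + 26776/F(-9, 157) = 41405/43729 + 26776/((157*(-79 - 9))) = 41405*(1/43729) + 26776/((157*(-88))) = 5915/6247 + 26776/(-13816) = 5915/6247 + 26776*(-1/13816) = 5915/6247 - 3347/1727 = -10693504/10788569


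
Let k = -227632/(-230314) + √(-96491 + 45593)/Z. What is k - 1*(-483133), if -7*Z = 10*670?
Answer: 55636260697/115157 - 7*I*√50898/6700 ≈ 4.8313e+5 - 0.23571*I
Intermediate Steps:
Z = -6700/7 (Z = -10*670/7 = -⅐*6700 = -6700/7 ≈ -957.14)
k = 113816/115157 - 7*I*√50898/6700 (k = -227632/(-230314) + √(-96491 + 45593)/(-6700/7) = -227632*(-1/230314) + √(-50898)*(-7/6700) = 113816/115157 + (I*√50898)*(-7/6700) = 113816/115157 - 7*I*√50898/6700 ≈ 0.98835 - 0.23571*I)
k - 1*(-483133) = (113816/115157 - 7*I*√50898/6700) - 1*(-483133) = (113816/115157 - 7*I*√50898/6700) + 483133 = 55636260697/115157 - 7*I*√50898/6700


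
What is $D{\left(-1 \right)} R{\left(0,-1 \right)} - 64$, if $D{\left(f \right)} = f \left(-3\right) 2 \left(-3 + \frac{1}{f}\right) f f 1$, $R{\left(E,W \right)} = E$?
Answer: $-64$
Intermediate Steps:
$D{\left(f \right)} = - 3 f^{3} \left(-6 + \frac{2}{f}\right)$ ($D{\left(f \right)} = - 3 f \left(-6 + \frac{2}{f}\right) f^{2} \cdot 1 = - 3 f f^{2} \left(-6 + \frac{2}{f}\right) 1 = - 3 f f^{2} \left(-6 + \frac{2}{f}\right) = - 3 f^{3} \left(-6 + \frac{2}{f}\right)$)
$D{\left(-1 \right)} R{\left(0,-1 \right)} - 64 = \left(-1\right)^{2} \left(-6 + 18 \left(-1\right)\right) 0 - 64 = 1 \left(-6 - 18\right) 0 - 64 = 1 \left(-24\right) 0 - 64 = \left(-24\right) 0 - 64 = 0 - 64 = -64$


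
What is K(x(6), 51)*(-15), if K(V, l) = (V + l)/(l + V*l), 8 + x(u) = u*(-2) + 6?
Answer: 185/221 ≈ 0.83710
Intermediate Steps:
x(u) = -2 - 2*u (x(u) = -8 + (u*(-2) + 6) = -8 + (-2*u + 6) = -8 + (6 - 2*u) = -2 - 2*u)
K(V, l) = (V + l)/(l + V*l)
K(x(6), 51)*(-15) = (((-2 - 2*6) + 51)/(51*(1 + (-2 - 2*6))))*(-15) = (((-2 - 12) + 51)/(51*(1 + (-2 - 12))))*(-15) = ((-14 + 51)/(51*(1 - 14)))*(-15) = ((1/51)*37/(-13))*(-15) = ((1/51)*(-1/13)*37)*(-15) = -37/663*(-15) = 185/221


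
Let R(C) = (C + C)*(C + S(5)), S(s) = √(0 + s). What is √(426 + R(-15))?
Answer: √(876 - 30*√5) ≈ 28.441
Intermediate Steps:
S(s) = √s
R(C) = 2*C*(C + √5) (R(C) = (C + C)*(C + √5) = (2*C)*(C + √5) = 2*C*(C + √5))
√(426 + R(-15)) = √(426 + 2*(-15)*(-15 + √5)) = √(426 + (450 - 30*√5)) = √(876 - 30*√5)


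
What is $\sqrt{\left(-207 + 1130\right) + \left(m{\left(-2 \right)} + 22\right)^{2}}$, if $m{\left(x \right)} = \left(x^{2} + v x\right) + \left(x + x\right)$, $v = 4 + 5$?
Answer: $\sqrt{939} \approx 30.643$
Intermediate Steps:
$v = 9$
$m{\left(x \right)} = x^{2} + 11 x$ ($m{\left(x \right)} = \left(x^{2} + 9 x\right) + \left(x + x\right) = \left(x^{2} + 9 x\right) + 2 x = x^{2} + 11 x$)
$\sqrt{\left(-207 + 1130\right) + \left(m{\left(-2 \right)} + 22\right)^{2}} = \sqrt{\left(-207 + 1130\right) + \left(- 2 \left(11 - 2\right) + 22\right)^{2}} = \sqrt{923 + \left(\left(-2\right) 9 + 22\right)^{2}} = \sqrt{923 + \left(-18 + 22\right)^{2}} = \sqrt{923 + 4^{2}} = \sqrt{923 + 16} = \sqrt{939}$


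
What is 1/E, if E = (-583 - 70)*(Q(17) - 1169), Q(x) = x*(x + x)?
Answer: 1/385923 ≈ 2.5912e-6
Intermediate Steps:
Q(x) = 2*x² (Q(x) = x*(2*x) = 2*x²)
E = 385923 (E = (-583 - 70)*(2*17² - 1169) = -653*(2*289 - 1169) = -653*(578 - 1169) = -653*(-591) = 385923)
1/E = 1/385923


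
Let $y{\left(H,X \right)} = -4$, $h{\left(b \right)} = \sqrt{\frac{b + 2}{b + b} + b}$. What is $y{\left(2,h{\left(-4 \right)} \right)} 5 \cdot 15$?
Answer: $-300$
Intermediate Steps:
$h{\left(b \right)} = \sqrt{b + \frac{2 + b}{2 b}}$ ($h{\left(b \right)} = \sqrt{\frac{2 + b}{2 b} + b} = \sqrt{b + \frac{2 + b}{2 b}}$)
$y{\left(2,h{\left(-4 \right)} \right)} 5 \cdot 15 = \left(-4\right) 5 \cdot 15 = \left(-20\right) 15 = -300$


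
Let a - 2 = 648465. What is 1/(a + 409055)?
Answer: 1/1057522 ≈ 9.4561e-7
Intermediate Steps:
a = 648467 (a = 2 + 648465 = 648467)
1/(a + 409055) = 1/(648467 + 409055) = 1/1057522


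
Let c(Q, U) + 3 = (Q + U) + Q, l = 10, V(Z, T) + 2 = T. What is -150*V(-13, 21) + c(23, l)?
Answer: -2797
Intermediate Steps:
V(Z, T) = -2 + T
c(Q, U) = -3 + U + 2*Q (c(Q, U) = -3 + ((Q + U) + Q) = -3 + (U + 2*Q) = -3 + U + 2*Q)
-150*V(-13, 21) + c(23, l) = -150*(-2 + 21) + (-3 + 10 + 2*23) = -150*19 + (-3 + 10 + 46) = -2850 + 53 = -2797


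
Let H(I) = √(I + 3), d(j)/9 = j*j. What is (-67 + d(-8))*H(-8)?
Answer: 509*I*√5 ≈ 1138.2*I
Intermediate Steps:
d(j) = 9*j² (d(j) = 9*(j*j) = 9*j²)
H(I) = √(3 + I)
(-67 + d(-8))*H(-8) = (-67 + 9*(-8)²)*√(3 - 8) = (-67 + 9*64)*√(-5) = (-67 + 576)*(I*√5) = 509*(I*√5) = 509*I*√5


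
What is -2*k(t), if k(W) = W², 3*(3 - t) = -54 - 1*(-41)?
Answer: -968/9 ≈ -107.56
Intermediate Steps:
t = 22/3 (t = 3 - (-54 - 1*(-41))/3 = 3 - (-54 + 41)/3 = 3 - ⅓*(-13) = 3 + 13/3 = 22/3 ≈ 7.3333)
-2*k(t) = -2*(22/3)² = -2*484/9 = -968/9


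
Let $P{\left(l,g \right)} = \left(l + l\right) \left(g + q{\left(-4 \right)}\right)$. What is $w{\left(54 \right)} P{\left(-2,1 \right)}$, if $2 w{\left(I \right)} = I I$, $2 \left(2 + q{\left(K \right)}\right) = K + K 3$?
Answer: $52488$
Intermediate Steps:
$q{\left(K \right)} = -2 + 2 K$ ($q{\left(K \right)} = -2 + \frac{K + K 3}{2} = -2 + \frac{K + 3 K}{2} = -2 + \frac{4 K}{2} = -2 + 2 K$)
$P{\left(l,g \right)} = 2 l \left(-10 + g\right)$ ($P{\left(l,g \right)} = \left(l + l\right) \left(g + \left(-2 + 2 \left(-4\right)\right)\right) = 2 l \left(g - 10\right) = 2 l \left(-10 + g\right)$)
$w{\left(I \right)} = \frac{I^{2}}{2}$ ($w{\left(I \right)} = \frac{I I}{2} = \frac{I^{2}}{2}$)
$w{\left(54 \right)} P{\left(-2,1 \right)} = \frac{54^{2}}{2} \cdot 2 \left(-2\right) \left(-10 + 1\right) = \frac{1}{2} \cdot 2916 \cdot 2 \left(-2\right) \left(-9\right) = 1458 \cdot 36 = 52488$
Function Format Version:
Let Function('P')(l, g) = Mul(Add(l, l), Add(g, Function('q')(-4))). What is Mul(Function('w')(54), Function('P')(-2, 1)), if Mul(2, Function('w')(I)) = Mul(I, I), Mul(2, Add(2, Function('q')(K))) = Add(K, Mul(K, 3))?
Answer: 52488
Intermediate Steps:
Function('q')(K) = Add(-2, Mul(2, K)) (Function('q')(K) = Add(-2, Mul(Rational(1, 2), Add(K, Mul(K, 3)))) = Add(-2, Mul(Rational(1, 2), Add(K, Mul(3, K)))) = Add(-2, Mul(Rational(1, 2), Mul(4, K))) = Add(-2, Mul(2, K)))
Function('P')(l, g) = Mul(2, l, Add(-10, g)) (Function('P')(l, g) = Mul(Add(l, l), Add(g, Add(-2, Mul(2, -4)))) = Mul(Mul(2, l), Add(g, Add(-2, -8))) = Mul(Mul(2, l), Add(g, -10)) = Mul(Mul(2, l), Add(-10, g)) = Mul(2, l, Add(-10, g)))
Function('w')(I) = Mul(Rational(1, 2), Pow(I, 2)) (Function('w')(I) = Mul(Rational(1, 2), Mul(I, I)) = Mul(Rational(1, 2), Pow(I, 2)))
Mul(Function('w')(54), Function('P')(-2, 1)) = Mul(Mul(Rational(1, 2), Pow(54, 2)), Mul(2, -2, Add(-10, 1))) = Mul(Mul(Rational(1, 2), 2916), Mul(2, -2, -9)) = Mul(1458, 36) = 52488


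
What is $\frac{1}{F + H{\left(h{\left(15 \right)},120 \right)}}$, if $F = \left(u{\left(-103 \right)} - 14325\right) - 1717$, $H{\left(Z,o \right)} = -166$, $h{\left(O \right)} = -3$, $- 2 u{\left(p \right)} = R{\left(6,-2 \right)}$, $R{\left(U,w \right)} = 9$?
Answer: $- \frac{2}{32425} \approx -6.1681 \cdot 10^{-5}$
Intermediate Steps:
$u{\left(p \right)} = - \frac{9}{2}$ ($u{\left(p \right)} = \left(- \frac{1}{2}\right) 9 = - \frac{9}{2}$)
$F = - \frac{32093}{2}$ ($F = \left(- \frac{9}{2} - 14325\right) - 1717 = - \frac{28659}{2} - 1717 = - \frac{32093}{2} \approx -16047.0$)
$\frac{1}{F + H{\left(h{\left(15 \right)},120 \right)}} = \frac{1}{- \frac{32093}{2} - 166} = \frac{1}{- \frac{32425}{2}} = - \frac{2}{32425}$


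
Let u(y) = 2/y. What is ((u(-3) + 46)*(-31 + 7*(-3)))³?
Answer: -353693237248/27 ≈ -1.3100e+10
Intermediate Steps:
((u(-3) + 46)*(-31 + 7*(-3)))³ = ((2/(-3) + 46)*(-31 + 7*(-3)))³ = ((2*(-⅓) + 46)*(-31 - 21))³ = ((-⅔ + 46)*(-52))³ = ((136/3)*(-52))³ = (-7072/3)³ = -353693237248/27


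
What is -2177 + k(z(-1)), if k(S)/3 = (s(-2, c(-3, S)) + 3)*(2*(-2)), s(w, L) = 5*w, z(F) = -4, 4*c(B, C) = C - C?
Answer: -2093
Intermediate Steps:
c(B, C) = 0 (c(B, C) = (C - C)/4 = (¼)*0 = 0)
k(S) = 84 (k(S) = 3*((5*(-2) + 3)*(2*(-2))) = 3*((-10 + 3)*(-4)) = 3*(-7*(-4)) = 3*28 = 84)
-2177 + k(z(-1)) = -2177 + 84 = -2093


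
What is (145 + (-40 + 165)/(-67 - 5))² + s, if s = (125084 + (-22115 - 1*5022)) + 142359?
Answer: 1352145529/5184 ≈ 2.6083e+5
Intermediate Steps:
s = 240306 (s = (125084 + (-22115 - 5022)) + 142359 = (125084 - 27137) + 142359 = 97947 + 142359 = 240306)
(145 + (-40 + 165)/(-67 - 5))² + s = (145 + (-40 + 165)/(-67 - 5))² + 240306 = (145 + 125/(-72))² + 240306 = (145 + 125*(-1/72))² + 240306 = (145 - 125/72)² + 240306 = (10315/72)² + 240306 = 106399225/5184 + 240306 = 1352145529/5184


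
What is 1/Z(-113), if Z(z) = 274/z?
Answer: -113/274 ≈ -0.41241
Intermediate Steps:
1/Z(-113) = 1/(274/(-113)) = 1/(274*(-1/113)) = 1/(-274/113) = -113/274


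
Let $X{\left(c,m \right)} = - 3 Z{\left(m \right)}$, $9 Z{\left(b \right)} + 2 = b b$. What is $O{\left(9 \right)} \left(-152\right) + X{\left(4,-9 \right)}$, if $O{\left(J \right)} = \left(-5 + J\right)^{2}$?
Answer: $- \frac{7375}{3} \approx -2458.3$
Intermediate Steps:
$Z{\left(b \right)} = - \frac{2}{9} + \frac{b^{2}}{9}$ ($Z{\left(b \right)} = - \frac{2}{9} + \frac{b b}{9} = - \frac{2}{9} + \frac{b^{2}}{9}$)
$X{\left(c,m \right)} = \frac{2}{3} - \frac{m^{2}}{3}$ ($X{\left(c,m \right)} = - 3 \left(- \frac{2}{9} + \frac{m^{2}}{9}\right) = \frac{2}{3} - \frac{m^{2}}{3}$)
$O{\left(9 \right)} \left(-152\right) + X{\left(4,-9 \right)} = \left(-5 + 9\right)^{2} \left(-152\right) + \left(\frac{2}{3} - \frac{\left(-9\right)^{2}}{3}\right) = 4^{2} \left(-152\right) + \left(\frac{2}{3} - 27\right) = 16 \left(-152\right) + \left(\frac{2}{3} - 27\right) = -2432 - \frac{79}{3} = - \frac{7375}{3}$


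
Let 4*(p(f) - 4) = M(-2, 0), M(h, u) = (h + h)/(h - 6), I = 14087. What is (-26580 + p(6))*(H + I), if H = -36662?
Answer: 4799603025/8 ≈ 5.9995e+8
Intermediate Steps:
M(h, u) = 2*h/(-6 + h) (M(h, u) = (2*h)/(-6 + h) = 2*h/(-6 + h))
p(f) = 33/8 (p(f) = 4 + (2*(-2)/(-6 - 2))/4 = 4 + (2*(-2)/(-8))/4 = 4 + (2*(-2)*(-⅛))/4 = 4 + (¼)*(½) = 4 + ⅛ = 33/8)
(-26580 + p(6))*(H + I) = (-26580 + 33/8)*(-36662 + 14087) = -212607/8*(-22575) = 4799603025/8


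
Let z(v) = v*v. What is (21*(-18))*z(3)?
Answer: -3402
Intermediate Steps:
z(v) = v**2
(21*(-18))*z(3) = (21*(-18))*3**2 = -378*9 = -3402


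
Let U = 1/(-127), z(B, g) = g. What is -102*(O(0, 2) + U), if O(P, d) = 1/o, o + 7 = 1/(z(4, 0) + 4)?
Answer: 18190/1143 ≈ 15.914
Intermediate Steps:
U = -1/127 ≈ -0.0078740
o = -27/4 (o = -7 + 1/(0 + 4) = -7 + 1/4 = -7 + ¼ = -27/4 ≈ -6.7500)
O(P, d) = -4/27 (O(P, d) = 1/(-27/4) = -4/27)
-102*(O(0, 2) + U) = -102*(-4/27 - 1/127) = -102*(-535/3429) = 18190/1143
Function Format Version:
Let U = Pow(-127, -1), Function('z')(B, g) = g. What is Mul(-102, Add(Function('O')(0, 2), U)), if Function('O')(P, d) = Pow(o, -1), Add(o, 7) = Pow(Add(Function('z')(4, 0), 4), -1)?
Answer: Rational(18190, 1143) ≈ 15.914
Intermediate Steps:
U = Rational(-1, 127) ≈ -0.0078740
o = Rational(-27, 4) (o = Add(-7, Pow(Add(0, 4), -1)) = Add(-7, Pow(4, -1)) = Add(-7, Rational(1, 4)) = Rational(-27, 4) ≈ -6.7500)
Function('O')(P, d) = Rational(-4, 27) (Function('O')(P, d) = Pow(Rational(-27, 4), -1) = Rational(-4, 27))
Mul(-102, Add(Function('O')(0, 2), U)) = Mul(-102, Add(Rational(-4, 27), Rational(-1, 127))) = Mul(-102, Rational(-535, 3429)) = Rational(18190, 1143)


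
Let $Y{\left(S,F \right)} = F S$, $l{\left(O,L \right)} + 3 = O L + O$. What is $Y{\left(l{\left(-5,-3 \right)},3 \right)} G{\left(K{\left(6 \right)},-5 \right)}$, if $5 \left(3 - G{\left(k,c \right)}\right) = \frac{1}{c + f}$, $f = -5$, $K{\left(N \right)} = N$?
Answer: $\frac{3171}{50} \approx 63.42$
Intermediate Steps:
$l{\left(O,L \right)} = -3 + O + L O$ ($l{\left(O,L \right)} = -3 + \left(O L + O\right) = -3 + \left(L O + O\right) = -3 + \left(O + L O\right) = -3 + O + L O$)
$G{\left(k,c \right)} = 3 - \frac{1}{5 \left(-5 + c\right)}$ ($G{\left(k,c \right)} = 3 - \frac{1}{5 \left(c - 5\right)} = 3 - \frac{1}{5 \left(-5 + c\right)}$)
$Y{\left(l{\left(-5,-3 \right)},3 \right)} G{\left(K{\left(6 \right)},-5 \right)} = 3 \left(-3 - 5 - -15\right) \frac{-76 + 15 \left(-5\right)}{5 \left(-5 - 5\right)} = 3 \left(-3 - 5 + 15\right) \frac{-76 - 75}{5 \left(-10\right)} = 3 \cdot 7 \cdot \frac{1}{5} \left(- \frac{1}{10}\right) \left(-151\right) = 21 \cdot \frac{151}{50} = \frac{3171}{50}$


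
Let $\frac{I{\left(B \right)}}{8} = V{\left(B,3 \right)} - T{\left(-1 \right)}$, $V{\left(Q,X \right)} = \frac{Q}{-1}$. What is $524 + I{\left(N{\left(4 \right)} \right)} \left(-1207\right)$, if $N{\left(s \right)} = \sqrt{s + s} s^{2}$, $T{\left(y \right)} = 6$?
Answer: $58460 + 308992 \sqrt{2} \approx 4.9544 \cdot 10^{5}$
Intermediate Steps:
$V{\left(Q,X \right)} = - Q$ ($V{\left(Q,X \right)} = Q \left(-1\right) = - Q$)
$N{\left(s \right)} = \sqrt{2} s^{\frac{5}{2}}$ ($N{\left(s \right)} = \sqrt{2 s} s^{2} = \sqrt{2} \sqrt{s} s^{2} = \sqrt{2} s^{\frac{5}{2}}$)
$I{\left(B \right)} = -48 - 8 B$ ($I{\left(B \right)} = 8 \left(- B - 6\right) = 8 \left(-6 - B\right) = -48 - 8 B$)
$524 + I{\left(N{\left(4 \right)} \right)} \left(-1207\right) = 524 + \left(-48 - 8 \sqrt{2} \cdot 4^{\frac{5}{2}}\right) \left(-1207\right) = 524 + \left(-48 - 8 \sqrt{2} \cdot 32\right) \left(-1207\right) = 524 + \left(-48 - 8 \cdot 32 \sqrt{2}\right) \left(-1207\right) = 524 + \left(-48 - 256 \sqrt{2}\right) \left(-1207\right) = 524 + \left(57936 + 308992 \sqrt{2}\right) = 58460 + 308992 \sqrt{2}$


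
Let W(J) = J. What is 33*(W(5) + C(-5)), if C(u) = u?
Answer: 0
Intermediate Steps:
33*(W(5) + C(-5)) = 33*(5 - 5) = 33*0 = 0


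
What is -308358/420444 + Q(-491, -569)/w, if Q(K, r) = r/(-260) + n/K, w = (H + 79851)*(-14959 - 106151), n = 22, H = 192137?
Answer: -4002163232309224429/5456921882667912800 ≈ -0.73341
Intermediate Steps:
w = -32940466680 (w = (192137 + 79851)*(-14959 - 106151) = 271988*(-121110) = -32940466680)
Q(K, r) = 22/K - r/260 (Q(K, r) = r/(-260) + 22/K = r*(-1/260) + 22/K = -r/260 + 22/K = 22/K - r/260)
-308358/420444 + Q(-491, -569)/w = -308358/420444 + (22/(-491) - 1/260*(-569))/(-32940466680) = -308358*1/420444 + (22*(-1/491) + 569/260)*(-1/32940466680) = -17131/23358 + (-22/491 + 569/260)*(-1/32940466680) = -17131/23358 + (273659/127660)*(-1/32940466680) = -17131/23358 - 273659/4205179976368800 = -4002163232309224429/5456921882667912800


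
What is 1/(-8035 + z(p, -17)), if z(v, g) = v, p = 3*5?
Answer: -1/8020 ≈ -0.00012469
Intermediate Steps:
p = 15
1/(-8035 + z(p, -17)) = 1/(-8035 + 15) = 1/(-8020) = -1/8020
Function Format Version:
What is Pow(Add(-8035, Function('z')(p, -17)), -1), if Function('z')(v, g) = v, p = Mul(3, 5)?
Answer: Rational(-1, 8020) ≈ -0.00012469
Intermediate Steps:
p = 15
Pow(Add(-8035, Function('z')(p, -17)), -1) = Pow(Add(-8035, 15), -1) = Pow(-8020, -1) = Rational(-1, 8020)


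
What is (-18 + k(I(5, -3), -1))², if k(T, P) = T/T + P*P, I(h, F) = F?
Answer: 256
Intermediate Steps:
k(T, P) = 1 + P²
(-18 + k(I(5, -3), -1))² = (-18 + (1 + (-1)²))² = (-18 + (1 + 1))² = (-18 + 2)² = (-16)² = 256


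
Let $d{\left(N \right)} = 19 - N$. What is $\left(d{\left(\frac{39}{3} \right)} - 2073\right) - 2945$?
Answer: $-5012$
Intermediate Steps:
$\left(d{\left(\frac{39}{3} \right)} - 2073\right) - 2945 = \left(\left(19 - \frac{39}{3}\right) - 2073\right) - 2945 = \left(\left(19 - 39 \cdot \frac{1}{3}\right) - 2073\right) - 2945 = \left(\left(19 - 13\right) - 2073\right) - 2945 = \left(6 - 2073\right) - 2945 = -2067 - 2945 = -5012$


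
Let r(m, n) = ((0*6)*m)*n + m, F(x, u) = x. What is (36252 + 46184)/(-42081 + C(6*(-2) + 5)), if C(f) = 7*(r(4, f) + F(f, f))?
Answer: -41218/21051 ≈ -1.9580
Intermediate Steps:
r(m, n) = m (r(m, n) = (0*m)*n + m = 0*n + m = 0 + m = m)
C(f) = 28 + 7*f (C(f) = 7*(4 + f) = 28 + 7*f)
(36252 + 46184)/(-42081 + C(6*(-2) + 5)) = (36252 + 46184)/(-42081 + (28 + 7*(6*(-2) + 5))) = 82436/(-42081 + (28 + 7*(-12 + 5))) = 82436/(-42081 + (28 + 7*(-7))) = 82436/(-42081 + (28 - 49)) = 82436/(-42081 - 21) = 82436/(-42102) = 82436*(-1/42102) = -41218/21051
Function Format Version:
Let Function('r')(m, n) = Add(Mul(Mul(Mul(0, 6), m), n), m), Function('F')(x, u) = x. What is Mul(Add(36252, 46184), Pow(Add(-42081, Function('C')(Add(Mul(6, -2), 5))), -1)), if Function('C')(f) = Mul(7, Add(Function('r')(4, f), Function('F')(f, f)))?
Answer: Rational(-41218, 21051) ≈ -1.9580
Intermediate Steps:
Function('r')(m, n) = m (Function('r')(m, n) = Add(Mul(Mul(0, m), n), m) = Add(Mul(0, n), m) = Add(0, m) = m)
Function('C')(f) = Add(28, Mul(7, f)) (Function('C')(f) = Mul(7, Add(4, f)) = Add(28, Mul(7, f)))
Mul(Add(36252, 46184), Pow(Add(-42081, Function('C')(Add(Mul(6, -2), 5))), -1)) = Mul(Add(36252, 46184), Pow(Add(-42081, Add(28, Mul(7, Add(Mul(6, -2), 5)))), -1)) = Mul(82436, Pow(Add(-42081, Add(28, Mul(7, Add(-12, 5)))), -1)) = Mul(82436, Pow(Add(-42081, Add(28, Mul(7, -7))), -1)) = Mul(82436, Pow(Add(-42081, Add(28, -49)), -1)) = Mul(82436, Pow(Add(-42081, -21), -1)) = Mul(82436, Pow(-42102, -1)) = Mul(82436, Rational(-1, 42102)) = Rational(-41218, 21051)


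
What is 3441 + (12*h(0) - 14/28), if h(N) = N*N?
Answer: 6881/2 ≈ 3440.5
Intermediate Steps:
h(N) = N**2
3441 + (12*h(0) - 14/28) = 3441 + (12*0**2 - 14/28) = 3441 + (12*0 - 14*1/28) = 3441 + (0 - 1/2) = 3441 - 1/2 = 6881/2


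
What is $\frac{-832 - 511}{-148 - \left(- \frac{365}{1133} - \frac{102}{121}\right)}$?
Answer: $\frac{16737809}{1830003} \approx 9.1463$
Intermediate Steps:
$\frac{-832 - 511}{-148 - \left(- \frac{365}{1133} - \frac{102}{121}\right)} = - \frac{1343}{-148 - - \frac{14521}{12463}} = - \frac{1343}{-148 + \left(\frac{365}{1133} + \frac{102}{121}\right)} = - \frac{1343}{-148 + \frac{14521}{12463}} = - \frac{1343}{- \frac{1830003}{12463}} = \left(-1343\right) \left(- \frac{12463}{1830003}\right) = \frac{16737809}{1830003}$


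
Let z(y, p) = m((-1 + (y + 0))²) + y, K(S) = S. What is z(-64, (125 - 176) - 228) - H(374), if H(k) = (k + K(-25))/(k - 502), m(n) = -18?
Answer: -10147/128 ≈ -79.273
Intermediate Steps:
H(k) = (-25 + k)/(-502 + k) (H(k) = (k - 25)/(k - 502) = (-25 + k)/(-502 + k))
z(y, p) = -18 + y
z(-64, (125 - 176) - 228) - H(374) = (-18 - 64) - (-25 + 374)/(-502 + 374) = -82 - 349/(-128) = -82 - (-1)*349/128 = -82 - 1*(-349/128) = -82 + 349/128 = -10147/128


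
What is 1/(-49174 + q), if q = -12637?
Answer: -1/61811 ≈ -1.6178e-5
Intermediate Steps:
1/(-49174 + q) = 1/(-49174 - 12637) = 1/(-61811) = -1/61811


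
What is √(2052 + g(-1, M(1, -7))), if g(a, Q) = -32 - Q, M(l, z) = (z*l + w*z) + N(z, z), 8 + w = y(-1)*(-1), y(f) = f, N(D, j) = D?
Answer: √1985 ≈ 44.553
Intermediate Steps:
w = -7 (w = -8 - 1*(-1) = -8 + 1 = -7)
M(l, z) = -6*z + l*z (M(l, z) = (z*l - 7*z) + z = (l*z - 7*z) + z = (-7*z + l*z) + z = -6*z + l*z)
√(2052 + g(-1, M(1, -7))) = √(2052 + (-32 - (-7)*(-6 + 1))) = √(2052 + (-32 - (-7)*(-5))) = √(2052 + (-32 - 1*35)) = √(2052 + (-32 - 35)) = √(2052 - 67) = √1985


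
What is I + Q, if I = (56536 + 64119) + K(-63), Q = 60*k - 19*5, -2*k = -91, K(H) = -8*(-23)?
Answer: 123474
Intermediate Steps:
K(H) = 184
k = 91/2 (k = -½*(-91) = 91/2 ≈ 45.500)
Q = 2635 (Q = 60*(91/2) - 19*5 = 2730 - 95 = 2635)
I = 120839 (I = (56536 + 64119) + 184 = 120655 + 184 = 120839)
I + Q = 120839 + 2635 = 123474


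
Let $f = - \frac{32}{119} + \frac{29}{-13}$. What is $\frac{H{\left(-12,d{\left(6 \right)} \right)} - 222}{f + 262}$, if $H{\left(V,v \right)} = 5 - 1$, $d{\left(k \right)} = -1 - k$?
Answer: $- \frac{3094}{3683} \approx -0.84008$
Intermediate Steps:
$H{\left(V,v \right)} = 4$ ($H{\left(V,v \right)} = 5 - 1 = 4$)
$f = - \frac{3867}{1547}$ ($f = \left(-32\right) \frac{1}{119} + 29 \left(- \frac{1}{13}\right) = - \frac{32}{119} - \frac{29}{13} = - \frac{3867}{1547} \approx -2.4997$)
$\frac{H{\left(-12,d{\left(6 \right)} \right)} - 222}{f + 262} = \frac{4 - 222}{- \frac{3867}{1547} + 262} = - \frac{218}{\frac{401447}{1547}} = \left(-218\right) \frac{1547}{401447} = - \frac{3094}{3683}$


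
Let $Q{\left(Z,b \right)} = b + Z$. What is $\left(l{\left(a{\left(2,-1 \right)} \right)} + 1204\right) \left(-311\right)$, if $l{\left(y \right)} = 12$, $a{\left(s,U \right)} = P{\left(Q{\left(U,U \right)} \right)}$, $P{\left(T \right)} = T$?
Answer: $-378176$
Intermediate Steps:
$Q{\left(Z,b \right)} = Z + b$
$a{\left(s,U \right)} = 2 U$ ($a{\left(s,U \right)} = U + U = 2 U$)
$\left(l{\left(a{\left(2,-1 \right)} \right)} + 1204\right) \left(-311\right) = \left(12 + 1204\right) \left(-311\right) = 1216 \left(-311\right) = -378176$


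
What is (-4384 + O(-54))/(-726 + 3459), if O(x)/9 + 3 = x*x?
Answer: 21833/2733 ≈ 7.9887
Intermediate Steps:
O(x) = -27 + 9*x² (O(x) = -27 + 9*(x*x) = -27 + 9*x²)
(-4384 + O(-54))/(-726 + 3459) = (-4384 + (-27 + 9*(-54)²))/(-726 + 3459) = (-4384 + (-27 + 9*2916))/2733 = (-4384 + (-27 + 26244))*(1/2733) = (-4384 + 26217)*(1/2733) = 21833*(1/2733) = 21833/2733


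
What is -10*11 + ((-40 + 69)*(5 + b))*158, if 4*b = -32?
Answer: -13856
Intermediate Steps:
b = -8 (b = (¼)*(-32) = -8)
-10*11 + ((-40 + 69)*(5 + b))*158 = -10*11 + ((-40 + 69)*(5 - 8))*158 = -110 + (29*(-3))*158 = -110 - 87*158 = -110 - 13746 = -13856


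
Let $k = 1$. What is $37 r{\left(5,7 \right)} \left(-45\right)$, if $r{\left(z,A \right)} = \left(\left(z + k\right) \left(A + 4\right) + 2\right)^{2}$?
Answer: $-7698960$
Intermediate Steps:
$r{\left(z,A \right)} = \left(2 + \left(1 + z\right) \left(4 + A\right)\right)^{2}$ ($r{\left(z,A \right)} = \left(\left(z + 1\right) \left(A + 4\right) + 2\right)^{2} = \left(\left(1 + z\right) \left(4 + A\right) + 2\right)^{2} = \left(2 + \left(1 + z\right) \left(4 + A\right)\right)^{2}$)
$37 r{\left(5,7 \right)} \left(-45\right) = 37 \left(6 + 7 + 4 \cdot 5 + 7 \cdot 5\right)^{2} \left(-45\right) = 37 \left(6 + 7 + 20 + 35\right)^{2} \left(-45\right) = 37 \cdot 68^{2} \left(-45\right) = 37 \cdot 4624 \left(-45\right) = 171088 \left(-45\right) = -7698960$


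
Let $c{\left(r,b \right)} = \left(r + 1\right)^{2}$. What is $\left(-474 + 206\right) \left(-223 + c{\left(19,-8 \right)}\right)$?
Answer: $-47436$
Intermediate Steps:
$c{\left(r,b \right)} = \left(1 + r\right)^{2}$
$\left(-474 + 206\right) \left(-223 + c{\left(19,-8 \right)}\right) = \left(-474 + 206\right) \left(-223 + \left(1 + 19\right)^{2}\right) = - 268 \left(-223 + 20^{2}\right) = - 268 \left(-223 + 400\right) = \left(-268\right) 177 = -47436$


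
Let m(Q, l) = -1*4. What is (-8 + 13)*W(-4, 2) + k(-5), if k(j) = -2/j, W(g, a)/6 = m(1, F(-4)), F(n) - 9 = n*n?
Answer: -598/5 ≈ -119.60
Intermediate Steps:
F(n) = 9 + n² (F(n) = 9 + n*n = 9 + n²)
m(Q, l) = -4
W(g, a) = -24 (W(g, a) = 6*(-4) = -24)
(-8 + 13)*W(-4, 2) + k(-5) = (-8 + 13)*(-24) - 2/(-5) = 5*(-24) - 2*(-⅕) = -120 + ⅖ = -598/5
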